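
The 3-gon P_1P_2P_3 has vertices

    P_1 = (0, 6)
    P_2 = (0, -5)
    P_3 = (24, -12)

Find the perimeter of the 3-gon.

66

|P_1P_2| = √((0)² + (-11)²) = √121 = 11
|P_2P_3| = √((24)² + (-7)²) = √625 = 25
|P_3P_1| = √((-24)² + (18)²) = √900 = 30
Perimeter = 11 + 25 + 30 = 66.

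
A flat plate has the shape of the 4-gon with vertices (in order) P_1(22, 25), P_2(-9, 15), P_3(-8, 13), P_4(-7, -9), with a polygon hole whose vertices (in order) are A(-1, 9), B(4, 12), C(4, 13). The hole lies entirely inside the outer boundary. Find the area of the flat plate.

369.5

Outer boundary:
Apply the shoelace (surveyor's) formula: 2A = Σ (x_i·y_{i+1} − x_{i+1}·y_i), indices taken mod 4.
P_1→P_2: (22)(15) − (-9)(25) = 555
P_2→P_3: (-9)(13) − (-8)(15) = 3
P_3→P_4: (-8)(-9) − (-7)(13) = 163
P_4→P_1: (-7)(25) − (22)(-9) = 23
Σ = 744
Area = |Σ|/2 = 372.
Hole:
A→B: (-1)(12) − (4)(9) = -48
B→C: (4)(13) − (4)(12) = 4
C→A: (4)(9) − (-1)(13) = 49
Σ = 5
Area = |Σ|/2 = 2.5.
Net area = 372 − 2.5 = 369.5.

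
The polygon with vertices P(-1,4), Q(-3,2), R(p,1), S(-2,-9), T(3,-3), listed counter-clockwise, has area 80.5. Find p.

-10

The doubled signed area Σ (x_i y_{i+1} − x_{i+1} y_i) is linear in p.
With p=0 it equals 51; the coefficient of p is -11 (from the two edges through R).
So -11·p + 51 = 2·80.5 = 161 ⇒ p = -10.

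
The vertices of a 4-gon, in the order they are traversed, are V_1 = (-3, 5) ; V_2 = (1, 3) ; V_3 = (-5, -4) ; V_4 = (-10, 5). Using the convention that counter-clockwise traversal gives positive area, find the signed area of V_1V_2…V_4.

Σ = (-14) + (11) + (-65) + (-35) = -103
Signed area = Σ/2 = -51.5 (negative ⇒ clockwise traversal).

-51.5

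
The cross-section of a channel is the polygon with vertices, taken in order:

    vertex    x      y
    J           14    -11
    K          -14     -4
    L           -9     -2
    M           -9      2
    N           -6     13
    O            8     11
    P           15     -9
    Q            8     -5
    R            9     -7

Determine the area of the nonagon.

J→K: (14)(-4) − (-14)(-11) = -210
K→L: (-14)(-2) − (-9)(-4) = -8
L→M: (-9)(2) − (-9)(-2) = -36
M→N: (-9)(13) − (-6)(2) = -105
N→O: (-6)(11) − (8)(13) = -170
O→P: (8)(-9) − (15)(11) = -237
P→Q: (15)(-5) − (8)(-9) = -3
Q→R: (8)(-7) − (9)(-5) = -11
R→J: (9)(-11) − (14)(-7) = -1
Σ = -781
Area = |Σ|/2 = 390.5.

390.5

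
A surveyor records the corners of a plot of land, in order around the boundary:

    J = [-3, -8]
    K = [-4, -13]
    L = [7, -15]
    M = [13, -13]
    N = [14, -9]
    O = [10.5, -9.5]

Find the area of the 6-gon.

88

Cross-terms: 7, 151, 104, 65, -38.5, -112.5  ⇒  Σ = 176
Area = |Σ|/2 = 88.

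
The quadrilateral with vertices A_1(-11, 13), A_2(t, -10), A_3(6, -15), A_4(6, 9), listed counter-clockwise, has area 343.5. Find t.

-7

The doubled signed area Σ (x_i y_{i+1} − x_{i+1} y_i) is linear in t.
With t=0 it equals 491; the coefficient of t is -28 (from the two edges through A_2).
So -28·t + 491 = 2·343.5 = 687 ⇒ t = -7.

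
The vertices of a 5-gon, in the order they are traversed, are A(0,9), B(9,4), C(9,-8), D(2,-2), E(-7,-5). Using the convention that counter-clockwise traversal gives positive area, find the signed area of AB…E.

-139

Apply Gauss's area formula: 2A = Σ (x_i·y_{i+1} − x_{i+1}·y_i), indices taken mod 5.
Σ = (-81) + (-108) + (-2) + (-24) + (-63) = -278
Signed area = Σ/2 = -139 (negative ⇒ clockwise traversal).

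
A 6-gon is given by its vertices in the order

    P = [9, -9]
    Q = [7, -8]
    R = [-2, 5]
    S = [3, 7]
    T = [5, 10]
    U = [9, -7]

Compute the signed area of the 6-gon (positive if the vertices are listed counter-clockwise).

Cross-terms: -9, 19, -29, -5, -125, -18  ⇒  Σ = -167
Signed area = Σ/2 = -83.5 (negative ⇒ clockwise traversal).

-83.5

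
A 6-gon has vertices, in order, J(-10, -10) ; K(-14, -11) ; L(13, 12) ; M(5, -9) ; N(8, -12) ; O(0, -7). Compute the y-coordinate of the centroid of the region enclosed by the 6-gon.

-2

Apply the shoelace (surveyor's) formula. First the cross-terms c_i = x_i·y_{i+1} − x_{i+1}·y_i:
  -30, -25, -177, 12, -56, -70  ⇒  2A = -346, A = -173.
Then Σ (y_i + y_{i+1})·c_i = 2076, so ȳ = 2076 / (6·(-173)) = -2.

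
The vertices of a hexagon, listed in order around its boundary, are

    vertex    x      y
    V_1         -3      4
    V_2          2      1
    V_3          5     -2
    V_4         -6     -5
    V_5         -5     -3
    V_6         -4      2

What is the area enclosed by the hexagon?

Apply the shoelace formula: 2A = Σ (x_i·y_{i+1} − x_{i+1}·y_i), indices taken mod 6.
Σ = (-11) + (-9) + (-37) + (-7) + (-22) + (-10) = -96
Area = |Σ|/2 = 48.

48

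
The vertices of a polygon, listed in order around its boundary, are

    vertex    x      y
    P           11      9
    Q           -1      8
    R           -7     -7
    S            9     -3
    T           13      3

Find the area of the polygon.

197

Σ = (97) + (63) + (84) + (66) + (84) = 394
Area = |Σ|/2 = 197.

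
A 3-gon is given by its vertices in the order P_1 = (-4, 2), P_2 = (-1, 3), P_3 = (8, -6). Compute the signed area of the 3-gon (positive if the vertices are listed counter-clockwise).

-18

Apply the shoelace formula: 2A = Σ (x_i·y_{i+1} − x_{i+1}·y_i), indices taken mod 3.
Σ = (-10) + (-18) + (-8) = -36
Signed area = Σ/2 = -18 (negative ⇒ clockwise traversal).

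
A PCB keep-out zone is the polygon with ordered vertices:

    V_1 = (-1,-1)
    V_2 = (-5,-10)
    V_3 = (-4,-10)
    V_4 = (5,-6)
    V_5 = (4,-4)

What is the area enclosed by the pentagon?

Apply Gauss's area formula: 2A = Σ (x_i·y_{i+1} − x_{i+1}·y_i), indices taken mod 5.
Σ = (5) + (10) + (74) + (4) + (-8) = 85
Area = |Σ|/2 = 42.5.

42.5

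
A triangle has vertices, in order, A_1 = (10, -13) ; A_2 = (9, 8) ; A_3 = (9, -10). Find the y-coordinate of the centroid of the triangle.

Apply the shoelace (surveyor's) formula. First the cross-terms c_i = x_i·y_{i+1} − x_{i+1}·y_i:
  197, -162, -17  ⇒  2A = 18, A = 9.
Then Σ (y_i + y_{i+1})·c_i = -270, so ȳ = -270 / (6·9) = -5.

-5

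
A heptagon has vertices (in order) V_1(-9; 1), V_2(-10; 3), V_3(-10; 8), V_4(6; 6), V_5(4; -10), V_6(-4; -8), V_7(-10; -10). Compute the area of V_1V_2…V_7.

Apply the surveyor's formula: 2A = Σ (x_i·y_{i+1} − x_{i+1}·y_i), indices taken mod 7.
Σ = (-17) + (-50) + (-108) + (-84) + (-72) + (-40) + (-100) = -471
Area = |Σ|/2 = 235.5.

235.5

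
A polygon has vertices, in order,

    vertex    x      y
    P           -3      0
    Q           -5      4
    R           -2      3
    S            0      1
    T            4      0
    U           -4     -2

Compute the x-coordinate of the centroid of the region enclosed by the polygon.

-175/117

Apply the shoelace formula. First the cross-terms c_i = x_i·y_{i+1} − x_{i+1}·y_i:
  -12, -7, -2, -4, -8, -6  ⇒  2A = -39, A = -19.5.
Then Σ (x_i + x_{i+1})·c_i = 175, so x̄ = 175 / (6·(-19.5)) = -175/117.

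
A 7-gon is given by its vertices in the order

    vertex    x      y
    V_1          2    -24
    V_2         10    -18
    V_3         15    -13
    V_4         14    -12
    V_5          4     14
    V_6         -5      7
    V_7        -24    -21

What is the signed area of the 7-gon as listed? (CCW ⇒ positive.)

789.5

Apply Gauss's area formula: 2A = Σ (x_i·y_{i+1} − x_{i+1}·y_i), indices taken mod 7.
V_1→V_2: (2)(-18) − (10)(-24) = 204
V_2→V_3: (10)(-13) − (15)(-18) = 140
V_3→V_4: (15)(-12) − (14)(-13) = 2
V_4→V_5: (14)(14) − (4)(-12) = 244
V_5→V_6: (4)(7) − (-5)(14) = 98
V_6→V_7: (-5)(-21) − (-24)(7) = 273
V_7→V_1: (-24)(-24) − (2)(-21) = 618
Σ = 1579
Signed area = Σ/2 = 789.5 (positive ⇒ counter-clockwise traversal).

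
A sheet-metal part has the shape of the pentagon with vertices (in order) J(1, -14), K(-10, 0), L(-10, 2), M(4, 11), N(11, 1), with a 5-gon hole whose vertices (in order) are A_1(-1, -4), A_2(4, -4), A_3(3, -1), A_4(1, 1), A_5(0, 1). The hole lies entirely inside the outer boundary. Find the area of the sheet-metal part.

258

Outer boundary:
Apply the shoelace formula: 2A = Σ (x_i·y_{i+1} − x_{i+1}·y_i), indices taken mod 5.
J→K: (1)(0) − (-10)(-14) = -140
K→L: (-10)(2) − (-10)(0) = -20
L→M: (-10)(11) − (4)(2) = -118
M→N: (4)(1) − (11)(11) = -117
N→J: (11)(-14) − (1)(1) = -155
Σ = -550
Area = |Σ|/2 = 275.
Hole:
A_1→A_2: (-1)(-4) − (4)(-4) = 20
A_2→A_3: (4)(-1) − (3)(-4) = 8
A_3→A_4: (3)(1) − (1)(-1) = 4
A_4→A_5: (1)(1) − (0)(1) = 1
A_5→A_1: (0)(-4) − (-1)(1) = 1
Σ = 34
Area = |Σ|/2 = 17.
Net area = 275 − 17 = 258.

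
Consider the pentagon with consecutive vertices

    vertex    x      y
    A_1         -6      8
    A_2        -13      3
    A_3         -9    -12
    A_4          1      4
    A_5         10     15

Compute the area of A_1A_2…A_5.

195

Apply the shoelace (surveyor's) formula: 2A = Σ (x_i·y_{i+1} − x_{i+1}·y_i), indices taken mod 5.
Σ = (86) + (183) + (-24) + (-25) + (170) = 390
Area = |Σ|/2 = 195.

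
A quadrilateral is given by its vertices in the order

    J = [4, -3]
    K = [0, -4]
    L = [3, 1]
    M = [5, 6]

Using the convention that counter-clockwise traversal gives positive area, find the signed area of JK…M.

Apply the shoelace (surveyor's) formula: 2A = Σ (x_i·y_{i+1} − x_{i+1}·y_i), indices taken mod 4.
Σ = (-16) + (12) + (13) + (-39) = -30
Signed area = Σ/2 = -15 (negative ⇒ clockwise traversal).

-15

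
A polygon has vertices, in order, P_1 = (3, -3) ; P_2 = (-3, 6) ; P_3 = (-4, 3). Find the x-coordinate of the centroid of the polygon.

Apply the shoelace (surveyor's) formula. First the cross-terms c_i = x_i·y_{i+1} − x_{i+1}·y_i:
  9, 15, 3  ⇒  2A = 27, A = 13.5.
Then Σ (x_i + x_{i+1})·c_i = -108, so x̄ = -108 / (6·13.5) = -4/3.

-4/3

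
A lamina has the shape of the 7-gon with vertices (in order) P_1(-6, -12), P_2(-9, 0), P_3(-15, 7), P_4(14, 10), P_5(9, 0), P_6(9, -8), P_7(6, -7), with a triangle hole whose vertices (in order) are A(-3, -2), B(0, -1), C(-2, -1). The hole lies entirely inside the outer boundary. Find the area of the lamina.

354

Outer boundary:
Apply the shoelace formula: 2A = Σ (x_i·y_{i+1} − x_{i+1}·y_i), indices taken mod 7.
Σ = (-108) + (-63) + (-248) + (-90) + (-72) + (-15) + (-114) = -710
Area = |Σ|/2 = 355.
Hole:
A→B: (-3)(-1) − (0)(-2) = 3
B→C: (0)(-1) − (-2)(-1) = -2
C→A: (-2)(-2) − (-3)(-1) = 1
Σ = 2
Area = |Σ|/2 = 1.
Net area = 355 − 1 = 354.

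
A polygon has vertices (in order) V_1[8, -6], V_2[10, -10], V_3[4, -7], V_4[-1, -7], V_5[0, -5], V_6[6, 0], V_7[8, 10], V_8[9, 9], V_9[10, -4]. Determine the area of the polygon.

Apply Gauss's area formula: 2A = Σ (x_i·y_{i+1} − x_{i+1}·y_i), indices taken mod 9.
V_1→V_2: (8)(-10) − (10)(-6) = -20
V_2→V_3: (10)(-7) − (4)(-10) = -30
V_3→V_4: (4)(-7) − (-1)(-7) = -35
V_4→V_5: (-1)(-5) − (0)(-7) = 5
V_5→V_6: (0)(0) − (6)(-5) = 30
V_6→V_7: (6)(10) − (8)(0) = 60
V_7→V_8: (8)(9) − (9)(10) = -18
V_8→V_9: (9)(-4) − (10)(9) = -126
V_9→V_1: (10)(-6) − (8)(-4) = -28
Σ = -162
Area = |Σ|/2 = 81.

81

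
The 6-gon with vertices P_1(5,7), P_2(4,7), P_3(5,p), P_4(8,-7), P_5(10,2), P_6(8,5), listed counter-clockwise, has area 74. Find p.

-15

The doubled signed area Σ (x_i y_{i+1} − x_{i+1} y_i) is linear in p.
With p=0 it equals 88; the coefficient of p is -4 (from the two edges through P_3).
So -4·p + 88 = 2·74 = 148 ⇒ p = -15.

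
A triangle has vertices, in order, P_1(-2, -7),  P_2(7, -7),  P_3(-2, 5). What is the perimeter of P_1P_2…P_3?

36

|P_1P_2| = √((9)² + (0)²) = √81 = 9
|P_2P_3| = √((-9)² + (12)²) = √225 = 15
|P_3P_1| = √((0)² + (-12)²) = √144 = 12
Perimeter = 9 + 15 + 12 = 36.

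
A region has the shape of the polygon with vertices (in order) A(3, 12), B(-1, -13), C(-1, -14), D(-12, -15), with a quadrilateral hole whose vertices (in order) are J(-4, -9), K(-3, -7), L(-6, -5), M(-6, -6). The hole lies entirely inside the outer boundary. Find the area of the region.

Outer boundary:
Apply the shoelace (surveyor's) formula: 2A = Σ (x_i·y_{i+1} − x_{i+1}·y_i), indices taken mod 4.
Cross-terms: -27, 1, -153, -99  ⇒  Σ = -278
Area = |Σ|/2 = 139.
Hole:
Apply the surveyor's formula: 2A = Σ (x_i·y_{i+1} − x_{i+1}·y_i), indices taken mod 4.
Σ = (1) + (-27) + (6) + (30) = 10
Area = |Σ|/2 = 5.
Net area = 139 − 5 = 134.

134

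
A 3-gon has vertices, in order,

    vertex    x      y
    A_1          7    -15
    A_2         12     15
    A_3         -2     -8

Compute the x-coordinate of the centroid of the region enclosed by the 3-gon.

17/3

Apply Gauss's area formula. First the cross-terms c_i = x_i·y_{i+1} − x_{i+1}·y_i:
  285, -66, 86  ⇒  2A = 305, A = 152.5.
Then Σ (x_i + x_{i+1})·c_i = 5185, so x̄ = 5185 / (6·152.5) = 17/3.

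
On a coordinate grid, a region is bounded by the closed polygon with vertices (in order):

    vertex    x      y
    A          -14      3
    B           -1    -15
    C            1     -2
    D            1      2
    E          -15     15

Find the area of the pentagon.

Apply the surveyor's formula: 2A = Σ (x_i·y_{i+1} − x_{i+1}·y_i), indices taken mod 5.
Σ = (213) + (17) + (4) + (45) + (165) = 444
Area = |Σ|/2 = 222.

222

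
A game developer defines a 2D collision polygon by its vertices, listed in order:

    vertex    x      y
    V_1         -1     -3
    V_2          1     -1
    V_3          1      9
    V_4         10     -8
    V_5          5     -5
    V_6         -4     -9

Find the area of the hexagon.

78

Apply Gauss's area formula: 2A = Σ (x_i·y_{i+1} − x_{i+1}·y_i), indices taken mod 6.
V_1→V_2: (-1)(-1) − (1)(-3) = 4
V_2→V_3: (1)(9) − (1)(-1) = 10
V_3→V_4: (1)(-8) − (10)(9) = -98
V_4→V_5: (10)(-5) − (5)(-8) = -10
V_5→V_6: (5)(-9) − (-4)(-5) = -65
V_6→V_1: (-4)(-3) − (-1)(-9) = 3
Σ = -156
Area = |Σ|/2 = 78.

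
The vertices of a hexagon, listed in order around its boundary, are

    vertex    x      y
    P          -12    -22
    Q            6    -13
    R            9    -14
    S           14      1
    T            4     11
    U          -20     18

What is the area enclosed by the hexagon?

Apply Gauss's area formula: 2A = Σ (x_i·y_{i+1} − x_{i+1}·y_i), indices taken mod 6.
Σ = (288) + (33) + (205) + (150) + (292) + (656) = 1624
Area = |Σ|/2 = 812.

812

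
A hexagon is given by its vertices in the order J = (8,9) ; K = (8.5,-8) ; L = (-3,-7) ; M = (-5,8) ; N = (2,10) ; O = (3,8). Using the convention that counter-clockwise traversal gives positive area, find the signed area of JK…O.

Apply Gauss's area formula: 2A = Σ (x_i·y_{i+1} − x_{i+1}·y_i), indices taken mod 6.
Σ = (-140.5) + (-83.5) + (-59) + (-66) + (-14) + (-37) = -400
Signed area = Σ/2 = -200 (negative ⇒ clockwise traversal).

-200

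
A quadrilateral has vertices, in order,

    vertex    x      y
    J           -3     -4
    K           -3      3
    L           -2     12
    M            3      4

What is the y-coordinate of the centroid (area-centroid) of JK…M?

Apply the shoelace formula. First the cross-terms c_i = x_i·y_{i+1} − x_{i+1}·y_i:
  -21, -30, -44, 0  ⇒  2A = -95, A = -47.5.
Then Σ (y_i + y_{i+1})·c_i = -1133, so ȳ = -1133 / (6·(-47.5)) = 1133/285.

1133/285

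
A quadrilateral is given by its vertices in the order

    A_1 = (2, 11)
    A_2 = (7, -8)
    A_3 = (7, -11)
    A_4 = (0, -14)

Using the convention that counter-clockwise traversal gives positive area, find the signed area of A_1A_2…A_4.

Apply the shoelace (surveyor's) formula: 2A = Σ (x_i·y_{i+1} − x_{i+1}·y_i), indices taken mod 4.
Cross-terms: -93, -21, -98, 28  ⇒  Σ = -184
Signed area = Σ/2 = -92 (negative ⇒ clockwise traversal).

-92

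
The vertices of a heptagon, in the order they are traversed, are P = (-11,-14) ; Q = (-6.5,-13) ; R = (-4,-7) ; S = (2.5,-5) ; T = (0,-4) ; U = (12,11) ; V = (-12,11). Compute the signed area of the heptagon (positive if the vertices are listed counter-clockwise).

Apply the surveyor's formula: 2A = Σ (x_i·y_{i+1} − x_{i+1}·y_i), indices taken mod 7.
Cross-terms: 52, -6.5, 37.5, -10, 48, 264, 289  ⇒  Σ = 674
Signed area = Σ/2 = 337 (positive ⇒ counter-clockwise traversal).

337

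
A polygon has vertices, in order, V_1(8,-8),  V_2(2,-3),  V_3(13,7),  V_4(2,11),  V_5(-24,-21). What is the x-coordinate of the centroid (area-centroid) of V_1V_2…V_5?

-571/162

Apply the surveyor's formula. First the cross-terms c_i = x_i·y_{i+1} − x_{i+1}·y_i:
  -8, 53, 129, 222, 360  ⇒  2A = 756, A = 378.
Then Σ (x_i + x_{i+1})·c_i = -7994, so x̄ = -7994 / (6·378) = -571/162.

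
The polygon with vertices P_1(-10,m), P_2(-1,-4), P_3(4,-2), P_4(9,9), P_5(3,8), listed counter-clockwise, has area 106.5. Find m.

The doubled signed area Σ (x_i y_{i+1} − x_{i+1} y_i) is linear in m.
With m=0 it equals 237; the coefficient of m is 4 (from the two edges through P_1).
So 4·m + 237 = 2·106.5 = 213 ⇒ m = -6.

-6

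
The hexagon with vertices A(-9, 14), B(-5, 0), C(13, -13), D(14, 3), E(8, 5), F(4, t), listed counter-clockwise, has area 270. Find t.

6

The doubled signed area Σ (x_i y_{i+1} − x_{i+1} y_i) is linear in t.
With t=0 it equals 438; the coefficient of t is 17 (from the two edges through F).
So 17·t + 438 = 2·270 = 540 ⇒ t = 6.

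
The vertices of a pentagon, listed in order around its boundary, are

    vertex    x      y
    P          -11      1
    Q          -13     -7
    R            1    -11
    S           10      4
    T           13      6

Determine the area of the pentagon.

Σ = (90) + (150) + (114) + (8) + (79) = 441
Area = |Σ|/2 = 220.5.

220.5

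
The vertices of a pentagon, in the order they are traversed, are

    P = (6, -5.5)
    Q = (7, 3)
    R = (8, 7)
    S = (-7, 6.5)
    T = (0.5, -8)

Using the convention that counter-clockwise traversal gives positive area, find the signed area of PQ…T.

Apply Gauss's area formula: 2A = Σ (x_i·y_{i+1} − x_{i+1}·y_i), indices taken mod 5.
P→Q: (6)(3) − (7)(-5.5) = 56.5
Q→R: (7)(7) − (8)(3) = 25
R→S: (8)(6.5) − (-7)(7) = 101
S→T: (-7)(-8) − (0.5)(6.5) = 52.75
T→P: (0.5)(-5.5) − (6)(-8) = 45.25
Σ = 280.5
Signed area = Σ/2 = 140.25 (positive ⇒ counter-clockwise traversal).

140.25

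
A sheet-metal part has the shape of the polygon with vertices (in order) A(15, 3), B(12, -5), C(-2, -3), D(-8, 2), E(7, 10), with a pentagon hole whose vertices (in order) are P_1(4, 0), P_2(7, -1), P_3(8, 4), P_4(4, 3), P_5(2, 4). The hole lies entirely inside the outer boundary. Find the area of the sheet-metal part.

187

Outer boundary:
Cross-terms: -111, -46, -28, -94, -129  ⇒  Σ = -408
Area = |Σ|/2 = 204.
Hole:
Apply the surveyor's formula: 2A = Σ (x_i·y_{i+1} − x_{i+1}·y_i), indices taken mod 5.
Σ = (-4) + (36) + (8) + (10) + (-16) = 34
Area = |Σ|/2 = 17.
Net area = 204 − 17 = 187.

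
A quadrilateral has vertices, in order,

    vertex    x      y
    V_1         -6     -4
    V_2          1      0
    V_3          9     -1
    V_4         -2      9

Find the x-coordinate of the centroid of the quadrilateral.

Apply Gauss's area formula. First the cross-terms c_i = x_i·y_{i+1} − x_{i+1}·y_i:
  4, -1, 79, 62  ⇒  2A = 144, A = 72.
Then Σ (x_i + x_{i+1})·c_i = 27, so x̄ = 27 / (6·72) = 0.0625.

0.0625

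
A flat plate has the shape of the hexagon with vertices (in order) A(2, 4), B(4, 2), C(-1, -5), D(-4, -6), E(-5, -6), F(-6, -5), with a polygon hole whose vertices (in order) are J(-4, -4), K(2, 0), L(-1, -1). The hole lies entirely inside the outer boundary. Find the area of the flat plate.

Outer boundary:
Cross-terms: -12, -18, -14, -6, -11, -14  ⇒  Σ = -75
Area = |Σ|/2 = 37.5.
Hole:
Σ = (8) + (-2) + (0) = 6
Area = |Σ|/2 = 3.
Net area = 37.5 − 3 = 34.5.

34.5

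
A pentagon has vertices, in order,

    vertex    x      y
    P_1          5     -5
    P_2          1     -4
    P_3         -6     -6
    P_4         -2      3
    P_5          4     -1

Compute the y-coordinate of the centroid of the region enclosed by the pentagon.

-119/60

Apply the shoelace formula. First the cross-terms c_i = x_i·y_{i+1} − x_{i+1}·y_i:
  -15, -30, -30, -10, -15  ⇒  2A = -100, A = -50.
Then Σ (y_i + y_{i+1})·c_i = 595, so ȳ = 595 / (6·(-50)) = -119/60.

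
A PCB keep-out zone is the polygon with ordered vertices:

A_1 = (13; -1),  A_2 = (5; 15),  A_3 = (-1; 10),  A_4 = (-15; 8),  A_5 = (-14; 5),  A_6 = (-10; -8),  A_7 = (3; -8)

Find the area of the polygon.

Cross-terms: 200, 65, 142, 37, 162, 104, 101  ⇒  Σ = 811
Area = |Σ|/2 = 405.5.

405.5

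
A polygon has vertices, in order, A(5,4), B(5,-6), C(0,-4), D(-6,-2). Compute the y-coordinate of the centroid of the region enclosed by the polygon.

Apply the surveyor's formula. First the cross-terms c_i = x_i·y_{i+1} − x_{i+1}·y_i:
  -50, -20, -24, -14  ⇒  2A = -108, A = -54.
Then Σ (y_i + y_{i+1})·c_i = 416, so ȳ = 416 / (6·(-54)) = -104/81.

-104/81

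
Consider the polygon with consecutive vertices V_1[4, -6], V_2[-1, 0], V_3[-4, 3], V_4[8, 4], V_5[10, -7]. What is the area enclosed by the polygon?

88.5

Apply the shoelace formula: 2A = Σ (x_i·y_{i+1} − x_{i+1}·y_i), indices taken mod 5.
Cross-terms: -6, -3, -40, -96, -32  ⇒  Σ = -177
Area = |Σ|/2 = 88.5.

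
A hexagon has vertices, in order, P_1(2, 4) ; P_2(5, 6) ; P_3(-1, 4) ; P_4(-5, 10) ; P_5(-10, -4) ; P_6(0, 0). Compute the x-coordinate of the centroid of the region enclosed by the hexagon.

-151/37

Apply the shoelace (surveyor's) formula. First the cross-terms c_i = x_i·y_{i+1} − x_{i+1}·y_i:
  -8, 26, 10, 120, 0, 0  ⇒  2A = 148, A = 74.
Then Σ (x_i + x_{i+1})·c_i = -1812, so x̄ = -1812 / (6·74) = -151/37.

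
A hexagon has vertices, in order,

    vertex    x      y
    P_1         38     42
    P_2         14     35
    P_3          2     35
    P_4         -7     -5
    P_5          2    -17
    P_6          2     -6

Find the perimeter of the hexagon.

164

|P_1P_2| = √((-24)² + (-7)²) = √625 = 25
|P_2P_3| = √((-12)² + (0)²) = √144 = 12
|P_3P_4| = √((-9)² + (-40)²) = √1681 = 41
|P_4P_5| = √((9)² + (-12)²) = √225 = 15
|P_5P_6| = √((0)² + (11)²) = √121 = 11
|P_6P_1| = √((36)² + (48)²) = √3600 = 60
Perimeter = 25 + 12 + 41 + 15 + 11 + 60 = 164.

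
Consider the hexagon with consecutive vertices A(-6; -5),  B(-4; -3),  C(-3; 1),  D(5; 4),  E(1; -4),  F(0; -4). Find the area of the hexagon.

Apply the shoelace (surveyor's) formula: 2A = Σ (x_i·y_{i+1} − x_{i+1}·y_i), indices taken mod 6.
Σ = (-2) + (-13) + (-17) + (-24) + (-4) + (-24) = -84
Area = |Σ|/2 = 42.

42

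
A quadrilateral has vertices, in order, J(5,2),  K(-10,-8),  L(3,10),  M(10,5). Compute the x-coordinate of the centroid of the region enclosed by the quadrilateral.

Apply the shoelace (surveyor's) formula. First the cross-terms c_i = x_i·y_{i+1} − x_{i+1}·y_i:
  -20, -76, -85, -5  ⇒  2A = -186, A = -93.
Then Σ (x_i + x_{i+1})·c_i = -548, so x̄ = -548 / (6·(-93)) = 274/279.

274/279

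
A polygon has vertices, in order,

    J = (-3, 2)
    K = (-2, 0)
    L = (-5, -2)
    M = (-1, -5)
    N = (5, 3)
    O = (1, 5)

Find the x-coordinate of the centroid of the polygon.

0

Apply the shoelace (surveyor's) formula. First the cross-terms c_i = x_i·y_{i+1} − x_{i+1}·y_i:
  4, 4, 23, 22, 22, 17  ⇒  2A = 92, A = 46.
Then Σ (x_i + x_{i+1})·c_i = 0, so x̄ = 0 / (6·46) = 0.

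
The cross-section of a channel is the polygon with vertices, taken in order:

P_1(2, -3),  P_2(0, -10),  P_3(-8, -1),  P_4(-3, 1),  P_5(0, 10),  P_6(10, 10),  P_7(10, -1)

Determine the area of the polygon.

189.5

Apply Gauss's area formula: 2A = Σ (x_i·y_{i+1} − x_{i+1}·y_i), indices taken mod 7.
P_1→P_2: (2)(-10) − (0)(-3) = -20
P_2→P_3: (0)(-1) − (-8)(-10) = -80
P_3→P_4: (-8)(1) − (-3)(-1) = -11
P_4→P_5: (-3)(10) − (0)(1) = -30
P_5→P_6: (0)(10) − (10)(10) = -100
P_6→P_7: (10)(-1) − (10)(10) = -110
P_7→P_1: (10)(-3) − (2)(-1) = -28
Σ = -379
Area = |Σ|/2 = 189.5.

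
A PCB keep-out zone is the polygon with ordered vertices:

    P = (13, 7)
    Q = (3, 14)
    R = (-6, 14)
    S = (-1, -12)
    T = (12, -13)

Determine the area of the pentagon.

391.5

Cross-terms: 161, 126, 86, 157, 253  ⇒  Σ = 783
Area = |Σ|/2 = 391.5.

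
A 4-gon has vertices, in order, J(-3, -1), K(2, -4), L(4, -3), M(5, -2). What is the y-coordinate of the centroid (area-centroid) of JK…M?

Apply the shoelace formula. First the cross-terms c_i = x_i·y_{i+1} − x_{i+1}·y_i:
  14, 10, 7, -11  ⇒  2A = 20, A = 10.
Then Σ (y_i + y_{i+1})·c_i = -142, so ȳ = -142 / (6·10) = -71/30.

-71/30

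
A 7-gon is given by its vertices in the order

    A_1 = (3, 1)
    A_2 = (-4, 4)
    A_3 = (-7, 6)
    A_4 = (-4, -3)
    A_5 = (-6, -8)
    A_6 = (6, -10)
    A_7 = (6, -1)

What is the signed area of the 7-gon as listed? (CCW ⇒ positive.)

Cross-terms: 16, 4, 45, 14, 108, 54, 9  ⇒  Σ = 250
Signed area = Σ/2 = 125 (positive ⇒ counter-clockwise traversal).

125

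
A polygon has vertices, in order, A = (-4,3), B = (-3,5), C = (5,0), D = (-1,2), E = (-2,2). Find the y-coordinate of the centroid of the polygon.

175/66

Apply the surveyor's formula. First the cross-terms c_i = x_i·y_{i+1} − x_{i+1}·y_i:
  -11, -25, 10, 2, 2  ⇒  2A = -22, A = -11.
Then Σ (y_i + y_{i+1})·c_i = -175, so ȳ = -175 / (6·(-11)) = 175/66.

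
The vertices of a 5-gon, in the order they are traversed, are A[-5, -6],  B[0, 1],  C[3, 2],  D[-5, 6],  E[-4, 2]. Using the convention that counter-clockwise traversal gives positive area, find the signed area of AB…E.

34

Apply the shoelace (surveyor's) formula: 2A = Σ (x_i·y_{i+1} − x_{i+1}·y_i), indices taken mod 5.
Σ = (-5) + (-3) + (28) + (14) + (34) = 68
Signed area = Σ/2 = 34 (positive ⇒ counter-clockwise traversal).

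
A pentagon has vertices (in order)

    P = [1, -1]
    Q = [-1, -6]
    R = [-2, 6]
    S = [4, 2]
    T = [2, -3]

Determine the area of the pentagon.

34

Apply the shoelace (surveyor's) formula: 2A = Σ (x_i·y_{i+1} − x_{i+1}·y_i), indices taken mod 5.
P→Q: (1)(-6) − (-1)(-1) = -7
Q→R: (-1)(6) − (-2)(-6) = -18
R→S: (-2)(2) − (4)(6) = -28
S→T: (4)(-3) − (2)(2) = -16
T→P: (2)(-1) − (1)(-3) = 1
Σ = -68
Area = |Σ|/2 = 34.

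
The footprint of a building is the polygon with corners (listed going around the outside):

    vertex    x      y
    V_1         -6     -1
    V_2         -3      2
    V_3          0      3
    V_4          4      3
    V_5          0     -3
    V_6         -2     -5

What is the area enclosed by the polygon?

Σ = (-15) + (-9) + (-12) + (-12) + (-6) + (-28) = -82
Area = |Σ|/2 = 41.

41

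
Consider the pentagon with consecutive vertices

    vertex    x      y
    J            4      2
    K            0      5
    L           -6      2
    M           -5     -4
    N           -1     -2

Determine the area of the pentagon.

J→K: (4)(5) − (0)(2) = 20
K→L: (0)(2) − (-6)(5) = 30
L→M: (-6)(-4) − (-5)(2) = 34
M→N: (-5)(-2) − (-1)(-4) = 6
N→J: (-1)(2) − (4)(-2) = 6
Σ = 96
Area = |Σ|/2 = 48.

48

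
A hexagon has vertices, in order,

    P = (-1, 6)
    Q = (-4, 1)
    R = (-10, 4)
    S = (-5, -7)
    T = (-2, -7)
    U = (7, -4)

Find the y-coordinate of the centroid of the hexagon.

Apply the surveyor's formula. First the cross-terms c_i = x_i·y_{i+1} − x_{i+1}·y_i:
  23, -6, 90, 21, 57, 38  ⇒  2A = 223, A = 111.5.
Then Σ (y_i + y_{i+1})·c_i = -984, so ȳ = -984 / (6·111.5) = -328/223.

-328/223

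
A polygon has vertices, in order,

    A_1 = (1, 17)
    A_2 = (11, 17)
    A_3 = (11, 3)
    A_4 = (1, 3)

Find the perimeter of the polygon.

|A_1A_2| = √((10)² + (0)²) = √100 = 10
|A_2A_3| = √((0)² + (-14)²) = √196 = 14
|A_3A_4| = √((-10)² + (0)²) = √100 = 10
|A_4A_1| = √((0)² + (14)²) = √196 = 14
Perimeter = 10 + 14 + 10 + 14 = 48.

48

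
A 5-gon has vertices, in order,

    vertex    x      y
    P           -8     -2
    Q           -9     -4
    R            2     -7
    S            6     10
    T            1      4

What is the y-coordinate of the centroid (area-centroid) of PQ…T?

Apply the shoelace formula. First the cross-terms c_i = x_i·y_{i+1} − x_{i+1}·y_i:
  14, 71, 62, 14, 30  ⇒  2A = 191, A = 95.5.
Then Σ (y_i + y_{i+1})·c_i = -423, so ȳ = -423 / (6·95.5) = -141/191.

-141/191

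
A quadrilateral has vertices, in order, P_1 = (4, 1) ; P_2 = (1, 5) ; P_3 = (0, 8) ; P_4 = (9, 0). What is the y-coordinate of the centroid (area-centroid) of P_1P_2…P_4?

349/108

Apply the shoelace (surveyor's) formula. First the cross-terms c_i = x_i·y_{i+1} − x_{i+1}·y_i:
  19, 8, -72, 9  ⇒  2A = -36, A = -18.
Then Σ (y_i + y_{i+1})·c_i = -349, so ȳ = -349 / (6·(-18)) = 349/108.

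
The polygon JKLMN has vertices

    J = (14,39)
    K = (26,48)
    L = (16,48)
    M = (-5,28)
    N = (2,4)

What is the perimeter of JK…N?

116

|JK| = √((12)² + (9)²) = √225 = 15
|KL| = √((-10)² + (0)²) = √100 = 10
|LM| = √((-21)² + (-20)²) = √841 = 29
|MN| = √((7)² + (-24)²) = √625 = 25
|NJ| = √((12)² + (35)²) = √1369 = 37
Perimeter = 15 + 10 + 29 + 25 + 37 = 116.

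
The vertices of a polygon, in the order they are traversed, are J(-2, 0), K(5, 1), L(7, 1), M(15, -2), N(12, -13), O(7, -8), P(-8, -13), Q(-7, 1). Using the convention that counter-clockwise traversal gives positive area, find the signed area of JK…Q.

-230.5

Apply the shoelace formula: 2A = Σ (x_i·y_{i+1} − x_{i+1}·y_i), indices taken mod 8.
Σ = (-2) + (-2) + (-29) + (-171) + (-5) + (-155) + (-99) + (2) = -461
Signed area = Σ/2 = -230.5 (negative ⇒ clockwise traversal).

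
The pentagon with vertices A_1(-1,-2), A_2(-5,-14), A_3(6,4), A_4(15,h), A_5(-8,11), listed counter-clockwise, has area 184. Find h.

12

The doubled signed area Σ (x_i y_{i+1} − x_{i+1} y_i) is linear in h.
With h=0 it equals 200; the coefficient of h is 14 (from the two edges through A_4).
So 14·h + 200 = 2·184 = 368 ⇒ h = 12.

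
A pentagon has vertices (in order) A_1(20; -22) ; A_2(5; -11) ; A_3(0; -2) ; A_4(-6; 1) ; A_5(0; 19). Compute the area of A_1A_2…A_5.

313

Σ = (-110) + (-10) + (-12) + (-114) + (-380) = -626
Area = |Σ|/2 = 313.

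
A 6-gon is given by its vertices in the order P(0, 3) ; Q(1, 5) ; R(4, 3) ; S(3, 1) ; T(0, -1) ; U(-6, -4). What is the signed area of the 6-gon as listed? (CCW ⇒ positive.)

-26

Apply Gauss's area formula: 2A = Σ (x_i·y_{i+1} − x_{i+1}·y_i), indices taken mod 6.
Σ = (-3) + (-17) + (-5) + (-3) + (-6) + (-18) = -52
Signed area = Σ/2 = -26 (negative ⇒ clockwise traversal).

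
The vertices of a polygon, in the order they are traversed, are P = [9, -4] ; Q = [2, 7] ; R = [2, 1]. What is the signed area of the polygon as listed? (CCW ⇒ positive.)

21

Apply Gauss's area formula: 2A = Σ (x_i·y_{i+1} − x_{i+1}·y_i), indices taken mod 3.
Σ = (71) + (-12) + (-17) = 42
Signed area = Σ/2 = 21 (positive ⇒ counter-clockwise traversal).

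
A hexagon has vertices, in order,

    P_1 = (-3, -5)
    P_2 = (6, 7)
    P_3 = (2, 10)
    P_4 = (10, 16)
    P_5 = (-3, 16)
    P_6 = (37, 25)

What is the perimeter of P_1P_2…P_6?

|P_1P_2| = √((9)² + (12)²) = √225 = 15
|P_2P_3| = √((-4)² + (3)²) = √25 = 5
|P_3P_4| = √((8)² + (6)²) = √100 = 10
|P_4P_5| = √((-13)² + (0)²) = √169 = 13
|P_5P_6| = √((40)² + (9)²) = √1681 = 41
|P_6P_1| = √((-40)² + (-30)²) = √2500 = 50
Perimeter = 15 + 5 + 10 + 13 + 41 + 50 = 134.

134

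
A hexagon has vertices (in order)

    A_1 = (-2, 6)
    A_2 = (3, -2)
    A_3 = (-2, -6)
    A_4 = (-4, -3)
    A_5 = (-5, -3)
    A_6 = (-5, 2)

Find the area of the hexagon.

54

Apply the shoelace formula: 2A = Σ (x_i·y_{i+1} − x_{i+1}·y_i), indices taken mod 6.
Σ = (-14) + (-22) + (-18) + (-3) + (-25) + (-26) = -108
Area = |Σ|/2 = 54.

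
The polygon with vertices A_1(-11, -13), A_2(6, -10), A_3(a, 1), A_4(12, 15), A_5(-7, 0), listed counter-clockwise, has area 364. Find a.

14

Write out the shoelace sum; only the two edges meeting at A_3 involve a:
2·Area = [(6·1 − a·(-10)) + (a·15 − 12·1)] + 384
       = 25·a + 378 = 728
⇒ a = 14.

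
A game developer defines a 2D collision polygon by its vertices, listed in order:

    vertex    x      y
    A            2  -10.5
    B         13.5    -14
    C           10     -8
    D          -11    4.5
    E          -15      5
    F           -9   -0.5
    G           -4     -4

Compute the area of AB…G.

125.875

Apply Gauss's area formula: 2A = Σ (x_i·y_{i+1} − x_{i+1}·y_i), indices taken mod 7.
Σ = (113.75) + (32) + (-43) + (12.5) + (52.5) + (34) + (50) = 251.75
Area = |Σ|/2 = 125.875.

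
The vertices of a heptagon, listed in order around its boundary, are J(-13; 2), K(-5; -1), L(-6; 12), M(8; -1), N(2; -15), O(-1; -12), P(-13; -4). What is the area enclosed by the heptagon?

Apply the surveyor's formula: 2A = Σ (x_i·y_{i+1} − x_{i+1}·y_i), indices taken mod 7.
Σ = (23) + (-66) + (-90) + (-118) + (-39) + (-152) + (-78) = -520
Area = |Σ|/2 = 260.

260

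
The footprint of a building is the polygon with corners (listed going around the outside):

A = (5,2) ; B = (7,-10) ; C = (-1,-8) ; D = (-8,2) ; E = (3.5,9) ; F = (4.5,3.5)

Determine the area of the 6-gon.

Apply the shoelace (surveyor's) formula: 2A = Σ (x_i·y_{i+1} − x_{i+1}·y_i), indices taken mod 6.
Cross-terms: -64, -66, -66, -79, -28.25, -8.5  ⇒  Σ = -311.75
Area = |Σ|/2 = 155.875.

155.875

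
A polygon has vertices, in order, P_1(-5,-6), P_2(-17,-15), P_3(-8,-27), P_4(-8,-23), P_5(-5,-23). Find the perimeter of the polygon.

|P_1P_2| = √((-12)² + (-9)²) = √225 = 15
|P_2P_3| = √((9)² + (-12)²) = √225 = 15
|P_3P_4| = √((0)² + (4)²) = √16 = 4
|P_4P_5| = √((3)² + (0)²) = √9 = 3
|P_5P_1| = √((0)² + (17)²) = √289 = 17
Perimeter = 15 + 15 + 4 + 3 + 17 = 54.

54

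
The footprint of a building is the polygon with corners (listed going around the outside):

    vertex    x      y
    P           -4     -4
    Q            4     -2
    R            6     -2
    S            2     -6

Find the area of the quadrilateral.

Apply the shoelace formula: 2A = Σ (x_i·y_{i+1} − x_{i+1}·y_i), indices taken mod 4.
Σ = (24) + (4) + (-32) + (-32) = -36
Area = |Σ|/2 = 18.

18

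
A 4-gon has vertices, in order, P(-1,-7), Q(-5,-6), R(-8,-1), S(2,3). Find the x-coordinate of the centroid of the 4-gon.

-122/45

Apply the shoelace formula. First the cross-terms c_i = x_i·y_{i+1} − x_{i+1}·y_i:
  -29, -43, -22, -11  ⇒  2A = -105, A = -52.5.
Then Σ (x_i + x_{i+1})·c_i = 854, so x̄ = 854 / (6·(-52.5)) = -122/45.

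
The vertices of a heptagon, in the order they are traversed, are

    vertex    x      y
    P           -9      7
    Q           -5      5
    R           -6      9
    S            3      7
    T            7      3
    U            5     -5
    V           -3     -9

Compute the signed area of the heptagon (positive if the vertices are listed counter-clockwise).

-173

P→Q: (-9)(5) − (-5)(7) = -10
Q→R: (-5)(9) − (-6)(5) = -15
R→S: (-6)(7) − (3)(9) = -69
S→T: (3)(3) − (7)(7) = -40
T→U: (7)(-5) − (5)(3) = -50
U→V: (5)(-9) − (-3)(-5) = -60
V→P: (-3)(7) − (-9)(-9) = -102
Σ = -346
Signed area = Σ/2 = -173 (negative ⇒ clockwise traversal).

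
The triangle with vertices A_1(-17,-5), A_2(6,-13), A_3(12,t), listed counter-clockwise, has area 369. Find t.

Write out the shoelace sum; only the two edges meeting at A_3 involve t:
2·Area = [(6·t − 12·(-13)) + (12·(-5) − (-17)·t)] + 251
       = 23·t + 347 = 738
⇒ t = 17.

17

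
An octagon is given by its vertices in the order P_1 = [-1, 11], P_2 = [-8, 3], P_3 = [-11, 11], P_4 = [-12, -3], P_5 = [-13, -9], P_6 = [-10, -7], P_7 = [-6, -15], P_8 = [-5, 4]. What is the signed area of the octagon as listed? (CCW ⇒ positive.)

111.5

Apply Gauss's area formula: 2A = Σ (x_i·y_{i+1} − x_{i+1}·y_i), indices taken mod 8.
Σ = (85) + (-55) + (165) + (69) + (1) + (108) + (-99) + (-51) = 223
Signed area = Σ/2 = 111.5 (positive ⇒ counter-clockwise traversal).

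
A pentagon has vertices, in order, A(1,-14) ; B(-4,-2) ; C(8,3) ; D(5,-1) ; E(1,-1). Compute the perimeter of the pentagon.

|AB| = √((-5)² + (12)²) = √169 = 13
|BC| = √((12)² + (5)²) = √169 = 13
|CD| = √((-3)² + (-4)²) = √25 = 5
|DE| = √((-4)² + (0)²) = √16 = 4
|EA| = √((0)² + (-13)²) = √169 = 13
Perimeter = 13 + 13 + 5 + 4 + 13 = 48.

48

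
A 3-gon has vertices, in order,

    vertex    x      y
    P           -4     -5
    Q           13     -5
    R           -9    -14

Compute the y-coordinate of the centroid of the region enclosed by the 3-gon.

Apply Gauss's area formula. First the cross-terms c_i = x_i·y_{i+1} − x_{i+1}·y_i:
  85, -227, -11  ⇒  2A = -153, A = -76.5.
Then Σ (y_i + y_{i+1})·c_i = 3672, so ȳ = 3672 / (6·(-76.5)) = -8.

-8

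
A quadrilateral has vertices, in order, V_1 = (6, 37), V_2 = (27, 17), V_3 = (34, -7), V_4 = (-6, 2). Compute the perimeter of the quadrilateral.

|V_1V_2| = √((21)² + (-20)²) = √841 = 29
|V_2V_3| = √((7)² + (-24)²) = √625 = 25
|V_3V_4| = √((-40)² + (9)²) = √1681 = 41
|V_4V_1| = √((12)² + (35)²) = √1369 = 37
Perimeter = 29 + 25 + 41 + 37 = 132.

132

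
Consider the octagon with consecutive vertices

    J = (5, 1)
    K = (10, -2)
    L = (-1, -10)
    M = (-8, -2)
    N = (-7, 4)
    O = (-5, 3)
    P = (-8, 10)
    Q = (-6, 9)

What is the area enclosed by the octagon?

168

Apply the shoelace formula: 2A = Σ (x_i·y_{i+1} − x_{i+1}·y_i), indices taken mod 8.
Cross-terms: -20, -102, -78, -46, -1, -26, -12, -51  ⇒  Σ = -336
Area = |Σ|/2 = 168.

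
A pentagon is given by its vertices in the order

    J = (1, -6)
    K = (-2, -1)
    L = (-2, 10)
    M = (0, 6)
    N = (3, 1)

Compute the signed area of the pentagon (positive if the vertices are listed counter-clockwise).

-42

J→K: (1)(-1) − (-2)(-6) = -13
K→L: (-2)(10) − (-2)(-1) = -22
L→M: (-2)(6) − (0)(10) = -12
M→N: (0)(1) − (3)(6) = -18
N→J: (3)(-6) − (1)(1) = -19
Σ = -84
Signed area = Σ/2 = -42 (negative ⇒ clockwise traversal).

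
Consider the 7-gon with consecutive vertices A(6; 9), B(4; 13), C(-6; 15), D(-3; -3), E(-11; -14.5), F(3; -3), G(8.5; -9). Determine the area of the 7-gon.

229.5

Apply the surveyor's formula: 2A = Σ (x_i·y_{i+1} − x_{i+1}·y_i), indices taken mod 7.
Σ = (42) + (138) + (63) + (10.5) + (76.5) + (-1.5) + (130.5) = 459
Area = |Σ|/2 = 229.5.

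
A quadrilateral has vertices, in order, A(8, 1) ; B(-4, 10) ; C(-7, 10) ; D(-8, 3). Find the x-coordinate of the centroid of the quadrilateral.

Apply the shoelace (surveyor's) formula. First the cross-terms c_i = x_i·y_{i+1} − x_{i+1}·y_i:
  84, 30, 59, -32  ⇒  2A = 141, A = 70.5.
Then Σ (x_i + x_{i+1})·c_i = -879, so x̄ = -879 / (6·70.5) = -293/141.

-293/141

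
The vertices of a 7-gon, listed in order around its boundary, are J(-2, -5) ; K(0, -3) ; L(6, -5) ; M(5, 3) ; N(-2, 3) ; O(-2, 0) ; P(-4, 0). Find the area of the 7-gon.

Apply Gauss's area formula: 2A = Σ (x_i·y_{i+1} − x_{i+1}·y_i), indices taken mod 7.
Σ = (6) + (18) + (43) + (21) + (6) + (0) + (20) = 114
Area = |Σ|/2 = 57.

57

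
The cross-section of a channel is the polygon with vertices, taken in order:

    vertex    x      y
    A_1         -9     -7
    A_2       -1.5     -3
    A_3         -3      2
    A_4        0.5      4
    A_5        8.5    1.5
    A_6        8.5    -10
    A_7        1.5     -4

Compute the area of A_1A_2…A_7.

Apply the surveyor's formula: 2A = Σ (x_i·y_{i+1} − x_{i+1}·y_i), indices taken mod 7.
Σ = (16.5) + (-12) + (-13) + (-33.25) + (-97.75) + (-19) + (-46.5) = -205
Area = |Σ|/2 = 102.5.

102.5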